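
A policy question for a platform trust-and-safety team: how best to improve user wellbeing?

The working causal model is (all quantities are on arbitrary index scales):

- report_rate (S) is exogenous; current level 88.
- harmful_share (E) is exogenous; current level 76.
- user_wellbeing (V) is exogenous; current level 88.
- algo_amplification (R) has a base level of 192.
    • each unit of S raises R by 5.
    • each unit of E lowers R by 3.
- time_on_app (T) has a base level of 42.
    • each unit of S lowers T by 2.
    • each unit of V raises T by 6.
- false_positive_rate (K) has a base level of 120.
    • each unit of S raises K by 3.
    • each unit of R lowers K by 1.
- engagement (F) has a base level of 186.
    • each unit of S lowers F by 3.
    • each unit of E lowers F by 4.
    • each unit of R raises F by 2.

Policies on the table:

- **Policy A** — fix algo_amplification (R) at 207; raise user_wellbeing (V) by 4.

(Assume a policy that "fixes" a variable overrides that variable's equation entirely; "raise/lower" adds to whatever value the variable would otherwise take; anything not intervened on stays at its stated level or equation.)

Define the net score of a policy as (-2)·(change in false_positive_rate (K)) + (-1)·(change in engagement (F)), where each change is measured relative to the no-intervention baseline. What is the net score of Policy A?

Baseline:
  S = 88
  E = 76
  R = 192 + 5·88 − 3·76 = 404
  K = 120 + 3·88 − 404 = -20
  F = 186 − 3·88 − 4·76 + 2·404 = 426
Policy A (R := 207, V + 4):
  S = 88
  E = 76
  R = 207
  K = 120 + 3·88 − 207 = 177
  F = 186 − 3·88 − 4·76 + 2·207 = 32
ΔK = 177 − (-20) = 197; ΔF = 32 − 426 = -394
Score = (-2)·197 + (-1)·(-394) = 0

0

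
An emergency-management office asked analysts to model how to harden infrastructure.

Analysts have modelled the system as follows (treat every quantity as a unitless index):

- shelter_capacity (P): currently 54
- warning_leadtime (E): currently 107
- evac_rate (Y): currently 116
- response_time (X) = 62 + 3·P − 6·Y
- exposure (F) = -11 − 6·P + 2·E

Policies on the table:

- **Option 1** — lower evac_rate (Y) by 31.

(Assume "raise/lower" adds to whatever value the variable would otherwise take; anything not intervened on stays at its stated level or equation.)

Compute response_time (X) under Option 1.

Option 1 (Y − 31):
  P = 54
  Y = 116 − 31 = 85
  X = 62 + 3·54 − 6·85 = -286

-286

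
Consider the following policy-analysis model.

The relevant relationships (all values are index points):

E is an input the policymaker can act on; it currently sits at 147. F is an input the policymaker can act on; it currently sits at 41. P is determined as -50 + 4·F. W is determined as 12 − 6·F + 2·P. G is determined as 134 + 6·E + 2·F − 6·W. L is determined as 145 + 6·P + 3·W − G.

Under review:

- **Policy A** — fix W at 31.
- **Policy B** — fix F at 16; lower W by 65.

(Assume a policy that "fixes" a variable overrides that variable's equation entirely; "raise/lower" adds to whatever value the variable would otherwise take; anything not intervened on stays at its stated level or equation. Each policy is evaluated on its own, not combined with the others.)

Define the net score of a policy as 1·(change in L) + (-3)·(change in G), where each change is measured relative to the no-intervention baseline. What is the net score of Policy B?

Baseline:
  E = 147
  F = 41
  P = -50 + 4·41 = 114
  W = 12 − 6·41 + 2·114 = -6
  G = 134 + 6·147 + 2·41 − 6·(-6) = 1134
  L = 145 + 6·114 + 3·(-6) − 1134 = -323
Policy B (F := 16, W − 65):
  E = 147
  F = 16
  P = -50 + 4·16 = 14
  W = 12 − 6·16 + 2·14 (−65 from intervention) = -121
  G = 134 + 6·147 + 2·16 − 6·(-121) = 1774
  L = 145 + 6·14 + 3·(-121) − 1774 = -1908
ΔL = -1908 − (-323) = -1585; ΔG = 1774 − 1134 = 640
Score = 1·(-1585) + (-3)·640 = -3505

-3505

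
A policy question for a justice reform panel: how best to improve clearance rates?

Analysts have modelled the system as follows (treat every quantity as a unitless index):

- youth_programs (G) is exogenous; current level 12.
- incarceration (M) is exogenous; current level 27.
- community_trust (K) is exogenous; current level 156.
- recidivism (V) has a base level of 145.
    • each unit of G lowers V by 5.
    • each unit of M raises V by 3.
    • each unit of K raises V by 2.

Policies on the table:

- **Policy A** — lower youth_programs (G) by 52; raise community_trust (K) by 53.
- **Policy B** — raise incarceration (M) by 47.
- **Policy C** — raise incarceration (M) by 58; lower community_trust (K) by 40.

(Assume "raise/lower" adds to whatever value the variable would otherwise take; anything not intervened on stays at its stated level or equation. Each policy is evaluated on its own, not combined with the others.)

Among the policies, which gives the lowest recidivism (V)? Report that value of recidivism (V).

572

Policy A (G − 52, K + 53):
  G = 12 − 52 = -40
  M = 27
  K = 156 + 53 = 209
  V = 145 − 5·(-40) + 3·27 + 2·209 = 844
Policy B (M + 47):
  G = 12
  M = 27 + 47 = 74
  K = 156
  V = 145 − 5·12 + 3·74 + 2·156 = 619
Policy C (M + 58, K − 40):
  G = 12
  M = 27 + 58 = 85
  K = 156 − 40 = 116
  V = 145 − 5·12 + 3·85 + 2·116 = 572
Comparing — Policy A: V=844, Policy B: V=619, Policy C: V=572. Lowest is 572 (Policy C).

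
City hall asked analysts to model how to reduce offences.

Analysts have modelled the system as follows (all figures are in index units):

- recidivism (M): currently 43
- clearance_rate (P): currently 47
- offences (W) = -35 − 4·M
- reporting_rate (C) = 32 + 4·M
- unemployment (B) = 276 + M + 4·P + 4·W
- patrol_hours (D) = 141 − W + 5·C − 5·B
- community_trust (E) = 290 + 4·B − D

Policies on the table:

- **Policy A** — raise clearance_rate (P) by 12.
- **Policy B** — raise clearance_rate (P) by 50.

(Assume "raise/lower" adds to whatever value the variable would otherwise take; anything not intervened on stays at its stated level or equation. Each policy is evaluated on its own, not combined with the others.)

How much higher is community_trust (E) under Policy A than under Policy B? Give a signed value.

-1368

Policy A (P + 12):
  M = 43
  P = 47 + 12 = 59
  W = -35 − 4·43 = -207
  C = 32 + 4·43 = 204
  B = 276 + 43 + 4·59 + 4·(-207) = -273
  D = 141 − (-207) + 5·204 − 5·(-273) = 2733
  E = 290 + 4·(-273) − 2733 = -3535
Policy B (P + 50):
  M = 43
  P = 47 + 50 = 97
  W = -35 − 4·43 = -207
  C = 32 + 4·43 = 204
  B = 276 + 43 + 4·97 + 4·(-207) = -121
  D = 141 − (-207) + 5·204 − 5·(-121) = 1973
  E = 290 + 4·(-121) − 1973 = -2167
E: -3535 − (-2167) = -1368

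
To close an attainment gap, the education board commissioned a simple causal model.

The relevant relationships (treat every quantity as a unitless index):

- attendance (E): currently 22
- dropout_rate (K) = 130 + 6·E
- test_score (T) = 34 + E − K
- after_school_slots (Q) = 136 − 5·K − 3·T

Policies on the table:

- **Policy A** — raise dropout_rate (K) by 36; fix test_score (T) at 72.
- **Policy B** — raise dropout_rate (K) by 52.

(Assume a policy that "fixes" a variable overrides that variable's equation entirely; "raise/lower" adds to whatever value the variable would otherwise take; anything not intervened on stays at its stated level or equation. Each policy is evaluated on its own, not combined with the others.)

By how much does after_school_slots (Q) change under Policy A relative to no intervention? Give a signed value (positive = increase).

-1014

Baseline:
  E = 22
  K = 130 + 6·22 = 262
  T = 34 + 22 − 262 = -206
  Q = 136 − 5·262 − 3·(-206) = -556
Policy A (K + 36, T := 72):
  E = 22
  K = 130 + 6·22 (+36 from intervention) = 298
  T = 72
  Q = 136 − 5·298 − 3·72 = -1570
Change in Q: -1570 − (-556) = -1014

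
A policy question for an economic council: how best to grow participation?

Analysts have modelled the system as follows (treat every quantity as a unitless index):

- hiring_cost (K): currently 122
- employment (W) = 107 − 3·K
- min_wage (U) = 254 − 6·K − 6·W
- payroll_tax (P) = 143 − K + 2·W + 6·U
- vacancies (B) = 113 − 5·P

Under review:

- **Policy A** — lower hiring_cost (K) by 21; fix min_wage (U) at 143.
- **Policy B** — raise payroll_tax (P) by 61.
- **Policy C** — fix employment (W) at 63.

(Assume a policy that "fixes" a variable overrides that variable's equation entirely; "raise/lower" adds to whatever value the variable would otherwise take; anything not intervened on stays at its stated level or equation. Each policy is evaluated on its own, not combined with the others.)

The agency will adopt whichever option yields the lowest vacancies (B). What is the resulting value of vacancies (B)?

-29987

Policy A (K − 21, U := 143):
  K = 122 − 21 = 101
  W = 107 − 3·101 = -196
  U = 143
  P = 143 − 101 + 2·(-196) + 6·143 = 508
  B = 113 − 5·508 = -2427
Policy B (P + 61):
  K = 122
  W = 107 − 3·122 = -259
  U = 254 − 6·122 − 6·(-259) = 1076
  P = 143 − 122 + 2·(-259) + 6·1076 (+61 from intervention) = 6020
  B = 113 − 5·6020 = -29987
Policy C (W := 63):
  K = 122
  W = 63
  U = 254 − 6·122 − 6·63 = -856
  P = 143 − 122 + 2·63 + 6·(-856) = -4989
  B = 113 − 5·(-4989) = 25058
Comparing — Policy A: B=-2427, Policy B: B=-29987, Policy C: B=25058. Lowest is -29987 (Policy B).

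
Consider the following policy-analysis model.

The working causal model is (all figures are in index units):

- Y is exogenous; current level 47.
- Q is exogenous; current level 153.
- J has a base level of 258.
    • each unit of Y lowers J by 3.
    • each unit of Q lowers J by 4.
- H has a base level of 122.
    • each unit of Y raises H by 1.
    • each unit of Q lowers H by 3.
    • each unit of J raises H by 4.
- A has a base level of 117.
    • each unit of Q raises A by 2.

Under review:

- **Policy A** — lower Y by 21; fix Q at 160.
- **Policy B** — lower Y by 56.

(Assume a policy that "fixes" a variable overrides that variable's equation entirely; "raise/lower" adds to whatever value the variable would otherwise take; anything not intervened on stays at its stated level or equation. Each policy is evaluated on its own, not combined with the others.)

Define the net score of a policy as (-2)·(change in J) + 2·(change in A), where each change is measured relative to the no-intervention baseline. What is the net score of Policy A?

-42

Baseline:
  Y = 47
  Q = 153
  J = 258 − 3·47 − 4·153 = -495
  A = 117 + 2·153 = 423
Policy A (Y − 21, Q := 160):
  Y = 47 − 21 = 26
  Q = 160
  J = 258 − 3·26 − 4·160 = -460
  A = 117 + 2·160 = 437
ΔJ = -460 − (-495) = 35; ΔA = 437 − 423 = 14
Score = (-2)·35 + 2·14 = -42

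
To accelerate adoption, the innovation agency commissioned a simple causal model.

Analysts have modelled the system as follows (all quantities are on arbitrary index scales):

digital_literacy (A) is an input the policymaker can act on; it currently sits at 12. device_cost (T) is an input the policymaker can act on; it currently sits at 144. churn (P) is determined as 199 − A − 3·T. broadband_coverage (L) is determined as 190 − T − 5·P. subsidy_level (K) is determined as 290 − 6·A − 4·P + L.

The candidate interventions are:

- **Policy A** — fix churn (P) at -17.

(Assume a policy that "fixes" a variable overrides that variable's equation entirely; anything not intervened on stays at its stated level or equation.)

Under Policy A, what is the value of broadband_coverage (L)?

Policy A (P := -17):
  A = 12
  T = 144
  P = -17
  L = 190 − 144 − 5·(-17) = 131

131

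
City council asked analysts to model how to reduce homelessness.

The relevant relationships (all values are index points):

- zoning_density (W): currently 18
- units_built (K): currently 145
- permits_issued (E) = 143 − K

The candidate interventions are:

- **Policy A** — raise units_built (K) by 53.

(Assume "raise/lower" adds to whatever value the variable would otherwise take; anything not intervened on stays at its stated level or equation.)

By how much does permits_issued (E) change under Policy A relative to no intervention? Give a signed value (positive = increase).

Baseline:
  K = 145
  E = 143 − 145 = -2
Policy A (K + 53):
  K = 145 + 53 = 198
  E = 143 − 198 = -55
Change in E: -55 − (-2) = -53

-53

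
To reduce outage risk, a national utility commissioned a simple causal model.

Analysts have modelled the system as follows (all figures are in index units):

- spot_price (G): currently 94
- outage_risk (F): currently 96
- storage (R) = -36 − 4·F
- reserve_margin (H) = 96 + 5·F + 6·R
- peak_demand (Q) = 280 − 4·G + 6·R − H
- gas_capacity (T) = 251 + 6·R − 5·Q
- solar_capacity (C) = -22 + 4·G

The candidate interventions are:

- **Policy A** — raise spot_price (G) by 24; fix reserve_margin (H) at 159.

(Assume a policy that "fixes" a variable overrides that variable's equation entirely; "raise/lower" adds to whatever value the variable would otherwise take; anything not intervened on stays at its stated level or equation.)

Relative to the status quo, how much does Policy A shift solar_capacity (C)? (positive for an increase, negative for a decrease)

96

Baseline:
  G = 94
  C = -22 + 4·94 = 354
Policy A (G + 24, H := 159):
  G = 94 + 24 = 118
  C = -22 + 4·118 = 450
Change in C: 450 − 354 = 96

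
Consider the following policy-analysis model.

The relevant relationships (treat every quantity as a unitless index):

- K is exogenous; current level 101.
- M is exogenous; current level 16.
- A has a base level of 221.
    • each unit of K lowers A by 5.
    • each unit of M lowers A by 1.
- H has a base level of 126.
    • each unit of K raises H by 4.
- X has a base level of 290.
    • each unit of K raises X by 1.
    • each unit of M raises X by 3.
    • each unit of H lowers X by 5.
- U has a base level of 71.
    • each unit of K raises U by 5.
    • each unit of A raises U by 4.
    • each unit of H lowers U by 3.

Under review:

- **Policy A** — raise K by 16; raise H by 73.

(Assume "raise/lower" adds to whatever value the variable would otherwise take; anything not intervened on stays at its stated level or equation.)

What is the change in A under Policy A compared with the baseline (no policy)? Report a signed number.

Baseline:
  K = 101
  M = 16
  A = 221 − 5·101 − 16 = -300
Policy A (K + 16, H + 73):
  K = 101 + 16 = 117
  M = 16
  A = 221 − 5·117 − 16 = -380
Change in A: -380 − (-300) = -80

-80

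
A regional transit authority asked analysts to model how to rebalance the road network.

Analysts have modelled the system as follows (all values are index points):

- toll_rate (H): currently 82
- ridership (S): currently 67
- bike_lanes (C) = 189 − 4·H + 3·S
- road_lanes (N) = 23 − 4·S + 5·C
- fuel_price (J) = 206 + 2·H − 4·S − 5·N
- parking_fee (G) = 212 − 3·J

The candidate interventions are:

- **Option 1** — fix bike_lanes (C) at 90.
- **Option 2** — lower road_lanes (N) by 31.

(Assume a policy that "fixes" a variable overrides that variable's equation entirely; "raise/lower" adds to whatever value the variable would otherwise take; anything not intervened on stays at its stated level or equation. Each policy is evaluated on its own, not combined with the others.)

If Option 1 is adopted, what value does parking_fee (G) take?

Option 1 (C := 90):
  H = 82
  S = 67
  C = 90
  N = 23 − 4·67 + 5·90 = 205
  J = 206 + 2·82 − 4·67 − 5·205 = -923
  G = 212 − 3·(-923) = 2981

2981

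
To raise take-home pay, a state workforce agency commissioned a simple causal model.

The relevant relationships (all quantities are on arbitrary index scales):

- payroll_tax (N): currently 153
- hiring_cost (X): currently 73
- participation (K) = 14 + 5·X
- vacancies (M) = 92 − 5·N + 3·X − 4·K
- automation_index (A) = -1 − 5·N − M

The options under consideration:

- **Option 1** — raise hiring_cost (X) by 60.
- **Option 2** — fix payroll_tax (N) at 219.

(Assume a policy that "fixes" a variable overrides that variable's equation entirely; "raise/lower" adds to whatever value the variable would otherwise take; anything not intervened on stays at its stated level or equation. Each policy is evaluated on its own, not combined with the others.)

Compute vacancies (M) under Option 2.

Option 2 (N := 219):
  N = 219
  X = 73
  K = 14 + 5·73 = 379
  M = 92 − 5·219 + 3·73 − 4·379 = -2300

-2300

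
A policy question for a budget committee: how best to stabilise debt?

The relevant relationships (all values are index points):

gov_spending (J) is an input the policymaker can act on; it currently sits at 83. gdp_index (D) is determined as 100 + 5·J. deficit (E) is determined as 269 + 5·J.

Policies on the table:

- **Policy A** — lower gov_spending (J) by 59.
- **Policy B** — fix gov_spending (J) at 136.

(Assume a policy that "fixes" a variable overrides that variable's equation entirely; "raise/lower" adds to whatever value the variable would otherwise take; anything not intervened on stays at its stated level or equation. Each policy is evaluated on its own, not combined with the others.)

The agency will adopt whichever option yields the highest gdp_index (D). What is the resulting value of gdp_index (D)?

780

Policy A (J − 59):
  J = 83 − 59 = 24
  D = 100 + 5·24 = 220
Policy B (J := 136):
  J = 136
  D = 100 + 5·136 = 780
Comparing — Policy A: D=220, Policy B: D=780. Highest is 780 (Policy B).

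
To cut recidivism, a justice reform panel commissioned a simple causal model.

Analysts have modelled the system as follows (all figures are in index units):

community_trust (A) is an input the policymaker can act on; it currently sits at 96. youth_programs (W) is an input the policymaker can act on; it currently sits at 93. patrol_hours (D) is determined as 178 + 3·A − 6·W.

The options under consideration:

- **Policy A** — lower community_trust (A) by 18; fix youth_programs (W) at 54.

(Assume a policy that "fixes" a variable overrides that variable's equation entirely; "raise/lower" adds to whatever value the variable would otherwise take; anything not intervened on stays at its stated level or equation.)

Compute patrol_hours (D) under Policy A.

Policy A (A − 18, W := 54):
  A = 96 − 18 = 78
  W = 54
  D = 178 + 3·78 − 6·54 = 88

88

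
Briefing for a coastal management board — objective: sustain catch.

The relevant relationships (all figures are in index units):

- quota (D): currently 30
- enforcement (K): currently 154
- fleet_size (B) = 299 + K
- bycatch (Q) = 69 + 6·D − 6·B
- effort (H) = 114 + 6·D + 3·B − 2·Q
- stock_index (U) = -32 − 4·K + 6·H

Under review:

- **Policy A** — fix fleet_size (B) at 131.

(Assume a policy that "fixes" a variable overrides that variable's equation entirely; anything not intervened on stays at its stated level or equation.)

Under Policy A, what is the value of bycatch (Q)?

Policy A (B := 131):
  D = 30
  K = 154
  B = 131
  Q = 69 + 6·30 − 6·131 = -537

-537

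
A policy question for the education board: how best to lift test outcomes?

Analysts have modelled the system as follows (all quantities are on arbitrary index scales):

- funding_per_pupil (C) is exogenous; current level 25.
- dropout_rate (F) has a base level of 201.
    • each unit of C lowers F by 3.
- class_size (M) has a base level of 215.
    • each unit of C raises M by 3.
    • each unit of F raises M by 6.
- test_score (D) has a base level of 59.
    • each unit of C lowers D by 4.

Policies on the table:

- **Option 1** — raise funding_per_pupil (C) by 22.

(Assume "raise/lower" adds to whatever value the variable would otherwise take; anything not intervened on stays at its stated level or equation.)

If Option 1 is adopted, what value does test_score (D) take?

-129

Option 1 (C + 22):
  C = 25 + 22 = 47
  D = 59 − 4·47 = -129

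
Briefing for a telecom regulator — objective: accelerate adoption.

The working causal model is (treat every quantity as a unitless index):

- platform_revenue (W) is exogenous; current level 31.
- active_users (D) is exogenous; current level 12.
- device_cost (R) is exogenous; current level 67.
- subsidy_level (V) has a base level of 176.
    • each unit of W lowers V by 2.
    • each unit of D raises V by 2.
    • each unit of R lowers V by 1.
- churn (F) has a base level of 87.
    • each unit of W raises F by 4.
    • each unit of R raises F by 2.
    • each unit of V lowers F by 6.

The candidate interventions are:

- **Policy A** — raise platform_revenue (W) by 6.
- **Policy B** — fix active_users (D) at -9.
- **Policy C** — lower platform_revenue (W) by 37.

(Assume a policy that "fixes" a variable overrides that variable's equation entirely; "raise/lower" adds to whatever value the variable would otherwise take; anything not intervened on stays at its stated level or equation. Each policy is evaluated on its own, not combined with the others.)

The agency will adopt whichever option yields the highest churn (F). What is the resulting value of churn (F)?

Policy A (W + 6):
  W = 31 + 6 = 37
  D = 12
  R = 67
  V = 176 − 2·37 + 2·12 − 67 = 59
  F = 87 + 4·37 + 2·67 − 6·59 = 15
Policy B (D := -9):
  W = 31
  D = -9
  R = 67
  V = 176 − 2·31 + 2·(-9) − 67 = 29
  F = 87 + 4·31 + 2·67 − 6·29 = 171
Policy C (W − 37):
  W = 31 − 37 = -6
  D = 12
  R = 67
  V = 176 − 2·(-6) + 2·12 − 67 = 145
  F = 87 + 4·(-6) + 2·67 − 6·145 = -673
Comparing — Policy A: F=15, Policy B: F=171, Policy C: F=-673. Highest is 171 (Policy B).

171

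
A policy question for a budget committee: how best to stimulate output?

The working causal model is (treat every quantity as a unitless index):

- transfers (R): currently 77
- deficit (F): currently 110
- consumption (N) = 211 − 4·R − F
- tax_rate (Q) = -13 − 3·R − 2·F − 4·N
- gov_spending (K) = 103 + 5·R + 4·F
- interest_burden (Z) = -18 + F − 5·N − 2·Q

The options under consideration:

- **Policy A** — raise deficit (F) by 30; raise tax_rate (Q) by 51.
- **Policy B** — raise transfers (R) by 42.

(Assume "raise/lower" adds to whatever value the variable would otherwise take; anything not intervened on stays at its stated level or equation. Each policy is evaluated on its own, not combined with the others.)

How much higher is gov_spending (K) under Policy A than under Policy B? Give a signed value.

Policy A (F + 30, Q + 51):
  R = 77
  F = 110 + 30 = 140
  K = 103 + 5·77 + 4·140 = 1048
Policy B (R + 42):
  R = 77 + 42 = 119
  F = 110
  K = 103 + 5·119 + 4·110 = 1138
K: 1048 − 1138 = -90

-90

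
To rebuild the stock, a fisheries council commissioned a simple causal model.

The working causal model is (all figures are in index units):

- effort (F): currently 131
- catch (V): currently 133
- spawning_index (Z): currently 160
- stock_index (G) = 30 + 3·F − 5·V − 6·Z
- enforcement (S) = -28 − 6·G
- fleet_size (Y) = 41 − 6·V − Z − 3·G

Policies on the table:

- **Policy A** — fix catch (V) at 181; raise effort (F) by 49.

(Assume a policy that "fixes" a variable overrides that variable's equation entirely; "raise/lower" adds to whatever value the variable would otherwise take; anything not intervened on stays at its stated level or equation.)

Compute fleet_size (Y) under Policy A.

Policy A (V := 181, F + 49):
  F = 131 + 49 = 180
  V = 181
  Z = 160
  G = 30 + 3·180 − 5·181 − 6·160 = -1295
  Y = 41 − 6·181 − 160 − 3·(-1295) = 2680

2680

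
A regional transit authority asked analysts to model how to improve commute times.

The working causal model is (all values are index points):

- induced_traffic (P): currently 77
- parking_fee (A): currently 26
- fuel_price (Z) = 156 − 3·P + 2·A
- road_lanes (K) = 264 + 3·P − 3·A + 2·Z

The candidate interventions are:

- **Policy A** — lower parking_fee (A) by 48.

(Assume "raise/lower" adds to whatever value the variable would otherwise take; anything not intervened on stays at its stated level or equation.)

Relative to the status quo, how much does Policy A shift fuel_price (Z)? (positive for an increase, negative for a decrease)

-96

Baseline:
  P = 77
  A = 26
  Z = 156 − 3·77 + 2·26 = -23
Policy A (A − 48):
  P = 77
  A = 26 − 48 = -22
  Z = 156 − 3·77 + 2·(-22) = -119
Change in Z: -119 − (-23) = -96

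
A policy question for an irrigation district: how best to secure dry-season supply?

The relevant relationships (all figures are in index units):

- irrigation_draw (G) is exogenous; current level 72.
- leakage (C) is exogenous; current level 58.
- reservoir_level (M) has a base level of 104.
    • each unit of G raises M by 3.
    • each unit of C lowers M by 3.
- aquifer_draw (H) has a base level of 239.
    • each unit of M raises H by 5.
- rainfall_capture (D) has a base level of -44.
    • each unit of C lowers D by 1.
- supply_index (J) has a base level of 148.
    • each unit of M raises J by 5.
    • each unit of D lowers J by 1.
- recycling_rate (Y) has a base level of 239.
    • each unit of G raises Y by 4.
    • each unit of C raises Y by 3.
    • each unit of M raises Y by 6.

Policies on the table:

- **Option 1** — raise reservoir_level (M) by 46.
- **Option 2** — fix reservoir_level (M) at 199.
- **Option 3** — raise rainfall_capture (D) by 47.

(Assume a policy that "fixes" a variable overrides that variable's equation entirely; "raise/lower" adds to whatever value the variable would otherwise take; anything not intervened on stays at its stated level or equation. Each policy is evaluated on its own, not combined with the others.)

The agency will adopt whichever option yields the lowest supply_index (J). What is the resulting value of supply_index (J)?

Option 1 (M + 46):
  G = 72
  C = 58
  M = 104 + 3·72 − 3·58 (+46 from intervention) = 192
  D = -44 − 58 = -102
  J = 148 + 5·192 − (-102) = 1210
Option 2 (M := 199):
  G = 72
  C = 58
  M = 199
  D = -44 − 58 = -102
  J = 148 + 5·199 − (-102) = 1245
Option 3 (D + 47):
  G = 72
  C = 58
  M = 104 + 3·72 − 3·58 = 146
  D = -44 − 58 (+47 from intervention) = -55
  J = 148 + 5·146 − (-55) = 933
Comparing — Option 1: J=1210, Option 2: J=1245, Option 3: J=933. Lowest is 933 (Option 3).

933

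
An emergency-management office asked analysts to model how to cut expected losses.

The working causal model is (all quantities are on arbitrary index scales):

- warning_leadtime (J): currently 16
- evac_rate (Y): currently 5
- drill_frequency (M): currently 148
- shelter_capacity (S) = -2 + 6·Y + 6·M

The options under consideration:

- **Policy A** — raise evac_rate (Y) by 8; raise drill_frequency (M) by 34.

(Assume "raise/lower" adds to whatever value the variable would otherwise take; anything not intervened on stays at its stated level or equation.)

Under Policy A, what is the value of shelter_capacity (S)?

1168

Policy A (Y + 8, M + 34):
  Y = 5 + 8 = 13
  M = 148 + 34 = 182
  S = -2 + 6·13 + 6·182 = 1168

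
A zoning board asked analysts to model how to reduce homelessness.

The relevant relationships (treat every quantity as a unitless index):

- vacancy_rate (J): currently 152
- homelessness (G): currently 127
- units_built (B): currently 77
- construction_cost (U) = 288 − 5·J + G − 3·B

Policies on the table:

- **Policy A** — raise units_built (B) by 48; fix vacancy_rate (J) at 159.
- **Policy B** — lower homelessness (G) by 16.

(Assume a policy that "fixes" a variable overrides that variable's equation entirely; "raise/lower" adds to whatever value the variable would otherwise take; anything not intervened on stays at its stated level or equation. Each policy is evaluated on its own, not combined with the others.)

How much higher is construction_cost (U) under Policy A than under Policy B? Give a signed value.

-163

Policy A (B + 48, J := 159):
  J = 159
  G = 127
  B = 77 + 48 = 125
  U = 288 − 5·159 + 127 − 3·125 = -755
Policy B (G − 16):
  J = 152
  G = 127 − 16 = 111
  B = 77
  U = 288 − 5·152 + 111 − 3·77 = -592
U: -755 − (-592) = -163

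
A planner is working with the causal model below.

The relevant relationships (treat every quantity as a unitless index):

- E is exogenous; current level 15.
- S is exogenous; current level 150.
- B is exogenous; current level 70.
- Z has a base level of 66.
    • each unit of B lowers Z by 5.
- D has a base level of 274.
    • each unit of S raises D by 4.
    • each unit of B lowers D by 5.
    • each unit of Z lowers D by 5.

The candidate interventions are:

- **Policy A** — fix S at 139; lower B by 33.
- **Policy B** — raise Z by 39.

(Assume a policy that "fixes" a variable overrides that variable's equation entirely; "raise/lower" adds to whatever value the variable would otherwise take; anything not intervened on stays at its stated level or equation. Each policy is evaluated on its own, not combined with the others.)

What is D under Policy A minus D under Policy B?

-509

Policy A (S := 139, B − 33):
  S = 139
  B = 70 − 33 = 37
  Z = 66 − 5·37 = -119
  D = 274 + 4·139 − 5·37 − 5·(-119) = 1240
Policy B (Z + 39):
  S = 150
  B = 70
  Z = 66 − 5·70 (+39 from intervention) = -245
  D = 274 + 4·150 − 5·70 − 5·(-245) = 1749
D: 1240 − 1749 = -509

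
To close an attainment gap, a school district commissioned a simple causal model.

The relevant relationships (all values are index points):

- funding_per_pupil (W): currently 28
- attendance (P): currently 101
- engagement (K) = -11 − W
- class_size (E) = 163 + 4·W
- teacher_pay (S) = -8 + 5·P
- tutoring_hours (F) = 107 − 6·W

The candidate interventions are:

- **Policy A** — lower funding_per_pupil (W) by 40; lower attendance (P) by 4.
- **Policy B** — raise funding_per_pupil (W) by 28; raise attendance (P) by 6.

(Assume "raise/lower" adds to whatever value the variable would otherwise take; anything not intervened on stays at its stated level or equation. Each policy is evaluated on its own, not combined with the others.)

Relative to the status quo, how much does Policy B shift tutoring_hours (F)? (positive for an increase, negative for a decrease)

-168

Baseline:
  W = 28
  F = 107 − 6·28 = -61
Policy B (W + 28, P + 6):
  W = 28 + 28 = 56
  F = 107 − 6·56 = -229
Change in F: -229 − (-61) = -168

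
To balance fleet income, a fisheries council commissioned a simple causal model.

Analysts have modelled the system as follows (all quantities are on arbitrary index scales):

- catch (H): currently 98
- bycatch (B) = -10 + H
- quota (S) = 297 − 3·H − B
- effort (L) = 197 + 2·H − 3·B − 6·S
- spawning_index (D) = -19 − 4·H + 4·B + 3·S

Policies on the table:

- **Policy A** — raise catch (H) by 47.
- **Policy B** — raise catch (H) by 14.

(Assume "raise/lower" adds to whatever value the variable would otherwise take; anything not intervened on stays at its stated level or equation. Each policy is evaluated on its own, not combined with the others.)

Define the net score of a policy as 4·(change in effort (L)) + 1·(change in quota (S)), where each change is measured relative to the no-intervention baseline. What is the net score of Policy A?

Baseline:
  H = 98
  B = -10 + 98 = 88
  S = 297 − 3·98 − 88 = -85
  L = 197 + 2·98 − 3·88 − 6·(-85) = 639
Policy A (H + 47):
  H = 98 + 47 = 145
  B = -10 + 145 = 135
  S = 297 − 3·145 − 135 = -273
  L = 197 + 2·145 − 3·135 − 6·(-273) = 1720
ΔL = 1720 − 639 = 1081; ΔS = -273 − (-85) = -188
Score = 4·1081 + 1·(-188) = 4136

4136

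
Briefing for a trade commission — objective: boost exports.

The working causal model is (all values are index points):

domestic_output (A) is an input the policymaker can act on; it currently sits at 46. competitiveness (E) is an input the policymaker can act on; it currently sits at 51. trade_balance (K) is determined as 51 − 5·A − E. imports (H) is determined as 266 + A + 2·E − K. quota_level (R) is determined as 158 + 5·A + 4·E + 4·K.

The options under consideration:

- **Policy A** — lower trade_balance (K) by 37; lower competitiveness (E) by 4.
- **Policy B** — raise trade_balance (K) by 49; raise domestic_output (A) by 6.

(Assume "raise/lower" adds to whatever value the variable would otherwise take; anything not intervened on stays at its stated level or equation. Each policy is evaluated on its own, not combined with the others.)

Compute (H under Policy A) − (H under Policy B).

38

Policy A (K − 37, E − 4):
  A = 46
  E = 51 − 4 = 47
  K = 51 − 5·46 − 47 (−37 from intervention) = -263
  H = 266 + 46 + 2·47 − (-263) = 669
Policy B (K + 49, A + 6):
  A = 46 + 6 = 52
  E = 51
  K = 51 − 5·52 − 51 (+49 from intervention) = -211
  H = 266 + 52 + 2·51 − (-211) = 631
H: 669 − 631 = 38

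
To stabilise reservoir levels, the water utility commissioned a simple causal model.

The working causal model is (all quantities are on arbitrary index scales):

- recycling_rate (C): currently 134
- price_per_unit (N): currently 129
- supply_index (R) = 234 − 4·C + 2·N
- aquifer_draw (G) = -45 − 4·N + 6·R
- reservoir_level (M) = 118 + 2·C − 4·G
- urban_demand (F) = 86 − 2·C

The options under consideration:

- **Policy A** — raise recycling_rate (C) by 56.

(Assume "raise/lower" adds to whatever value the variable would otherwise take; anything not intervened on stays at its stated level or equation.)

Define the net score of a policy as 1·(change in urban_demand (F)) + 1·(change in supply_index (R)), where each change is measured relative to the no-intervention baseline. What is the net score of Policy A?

-336

Baseline:
  C = 134
  N = 129
  R = 234 − 4·134 + 2·129 = -44
  F = 86 − 2·134 = -182
Policy A (C + 56):
  C = 134 + 56 = 190
  N = 129
  R = 234 − 4·190 + 2·129 = -268
  F = 86 − 2·190 = -294
ΔF = -294 − (-182) = -112; ΔR = -268 − (-44) = -224
Score = 1·(-112) + 1·(-224) = -336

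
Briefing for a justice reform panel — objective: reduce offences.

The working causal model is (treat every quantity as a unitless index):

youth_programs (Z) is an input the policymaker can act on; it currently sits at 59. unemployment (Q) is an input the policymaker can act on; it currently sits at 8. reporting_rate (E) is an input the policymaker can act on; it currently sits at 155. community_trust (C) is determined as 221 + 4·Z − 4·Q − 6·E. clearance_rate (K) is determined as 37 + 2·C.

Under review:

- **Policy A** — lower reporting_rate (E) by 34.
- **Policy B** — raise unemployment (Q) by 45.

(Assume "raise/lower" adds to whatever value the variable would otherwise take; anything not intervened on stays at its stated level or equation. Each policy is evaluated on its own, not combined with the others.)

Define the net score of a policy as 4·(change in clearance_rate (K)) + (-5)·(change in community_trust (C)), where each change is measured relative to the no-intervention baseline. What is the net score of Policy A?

Baseline:
  Z = 59
  Q = 8
  E = 155
  C = 221 + 4·59 − 4·8 − 6·155 = -505
  K = 37 + 2·(-505) = -973
Policy A (E − 34):
  Z = 59
  Q = 8
  E = 155 − 34 = 121
  C = 221 + 4·59 − 4·8 − 6·121 = -301
  K = 37 + 2·(-301) = -565
ΔK = -565 − (-973) = 408; ΔC = -301 − (-505) = 204
Score = 4·408 + (-5)·204 = 612

612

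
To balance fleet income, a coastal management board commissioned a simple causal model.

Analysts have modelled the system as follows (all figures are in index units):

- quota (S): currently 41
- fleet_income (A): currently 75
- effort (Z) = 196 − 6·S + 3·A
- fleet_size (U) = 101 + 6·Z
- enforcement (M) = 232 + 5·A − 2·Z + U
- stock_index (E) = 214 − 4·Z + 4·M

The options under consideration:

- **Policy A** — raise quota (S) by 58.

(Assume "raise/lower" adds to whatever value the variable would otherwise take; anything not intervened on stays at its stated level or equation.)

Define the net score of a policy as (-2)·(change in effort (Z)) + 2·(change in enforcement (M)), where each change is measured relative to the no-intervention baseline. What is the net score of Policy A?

-2088

Baseline:
  S = 41
  A = 75
  Z = 196 − 6·41 + 3·75 = 175
  U = 101 + 6·175 = 1151
  M = 232 + 5·75 − 2·175 + 1151 = 1408
Policy A (S + 58):
  S = 41 + 58 = 99
  A = 75
  Z = 196 − 6·99 + 3·75 = -173
  U = 101 + 6·(-173) = -937
  M = 232 + 5·75 − 2·(-173) + (-937) = 16
ΔZ = -173 − 175 = -348; ΔM = 16 − 1408 = -1392
Score = (-2)·(-348) + 2·(-1392) = -2088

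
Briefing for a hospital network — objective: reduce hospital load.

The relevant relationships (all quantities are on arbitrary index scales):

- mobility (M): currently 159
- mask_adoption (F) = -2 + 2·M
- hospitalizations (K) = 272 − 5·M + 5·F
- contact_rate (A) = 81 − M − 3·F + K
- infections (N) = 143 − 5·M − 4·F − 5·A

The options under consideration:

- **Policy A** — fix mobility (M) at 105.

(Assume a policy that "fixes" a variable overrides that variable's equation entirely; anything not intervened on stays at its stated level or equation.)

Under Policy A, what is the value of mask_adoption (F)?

Policy A (M := 105):
  M = 105
  F = -2 + 2·105 = 208

208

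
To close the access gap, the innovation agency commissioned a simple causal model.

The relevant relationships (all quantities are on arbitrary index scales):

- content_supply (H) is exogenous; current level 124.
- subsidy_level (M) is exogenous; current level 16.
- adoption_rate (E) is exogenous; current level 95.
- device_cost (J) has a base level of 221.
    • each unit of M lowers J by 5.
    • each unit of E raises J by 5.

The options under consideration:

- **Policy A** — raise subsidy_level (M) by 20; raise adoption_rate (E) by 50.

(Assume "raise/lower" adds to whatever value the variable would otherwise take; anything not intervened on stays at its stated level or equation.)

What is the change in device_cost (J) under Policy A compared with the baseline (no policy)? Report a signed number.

150

Baseline:
  M = 16
  E = 95
  J = 221 − 5·16 + 5·95 = 616
Policy A (M + 20, E + 50):
  M = 16 + 20 = 36
  E = 95 + 50 = 145
  J = 221 − 5·36 + 5·145 = 766
Change in J: 766 − 616 = 150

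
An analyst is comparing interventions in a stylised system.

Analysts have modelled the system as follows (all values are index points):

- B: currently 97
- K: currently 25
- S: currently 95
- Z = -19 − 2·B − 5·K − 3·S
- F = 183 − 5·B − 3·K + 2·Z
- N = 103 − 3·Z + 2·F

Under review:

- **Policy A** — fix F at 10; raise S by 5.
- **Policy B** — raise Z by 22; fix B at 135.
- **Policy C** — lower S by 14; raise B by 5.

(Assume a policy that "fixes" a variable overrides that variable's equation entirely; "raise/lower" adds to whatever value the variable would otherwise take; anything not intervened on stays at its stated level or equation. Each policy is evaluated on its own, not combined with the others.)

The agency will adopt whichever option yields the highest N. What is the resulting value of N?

Policy A (F := 10, S + 5):
  B = 97
  K = 25
  S = 95 + 5 = 100
  Z = -19 − 2·97 − 5·25 − 3·100 = -638
  F = 10
  N = 103 − 3·(-638) + 2·10 = 2037
Policy B (Z + 22, B := 135):
  B = 135
  K = 25
  S = 95
  Z = -19 − 2·135 − 5·25 − 3·95 (+22 from intervention) = -677
  F = 183 − 5·135 − 3·25 + 2·(-677) = -1921
  N = 103 − 3·(-677) + 2·(-1921) = -1708
Policy C (S − 14, B + 5):
  B = 97 + 5 = 102
  K = 25
  S = 95 − 14 = 81
  Z = -19 − 2·102 − 5·25 − 3·81 = -591
  F = 183 − 5·102 − 3·25 + 2·(-591) = -1584
  N = 103 − 3·(-591) + 2·(-1584) = -1292
Comparing — Policy A: N=2037, Policy B: N=-1708, Policy C: N=-1292. Highest is 2037 (Policy A).

2037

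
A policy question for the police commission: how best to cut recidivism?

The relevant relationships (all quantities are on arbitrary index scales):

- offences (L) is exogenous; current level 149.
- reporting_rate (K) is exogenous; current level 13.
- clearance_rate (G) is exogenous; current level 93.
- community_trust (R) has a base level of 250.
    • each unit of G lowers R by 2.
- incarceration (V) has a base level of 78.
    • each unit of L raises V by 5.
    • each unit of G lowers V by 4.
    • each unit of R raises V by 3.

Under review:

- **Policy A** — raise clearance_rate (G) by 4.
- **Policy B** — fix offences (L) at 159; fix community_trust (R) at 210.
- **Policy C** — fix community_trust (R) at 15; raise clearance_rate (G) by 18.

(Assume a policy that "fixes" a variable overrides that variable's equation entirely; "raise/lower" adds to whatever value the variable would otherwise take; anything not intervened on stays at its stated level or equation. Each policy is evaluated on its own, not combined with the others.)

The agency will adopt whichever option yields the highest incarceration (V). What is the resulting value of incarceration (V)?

Policy A (G + 4):
  L = 149
  G = 93 + 4 = 97
  R = 250 − 2·97 = 56
  V = 78 + 5·149 − 4·97 + 3·56 = 603
Policy B (L := 159, R := 210):
  L = 159
  G = 93
  R = 210
  V = 78 + 5·159 − 4·93 + 3·210 = 1131
Policy C (R := 15, G + 18):
  L = 149
  G = 93 + 18 = 111
  R = 15
  V = 78 + 5·149 − 4·111 + 3·15 = 424
Comparing — Policy A: V=603, Policy B: V=1131, Policy C: V=424. Highest is 1131 (Policy B).

1131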